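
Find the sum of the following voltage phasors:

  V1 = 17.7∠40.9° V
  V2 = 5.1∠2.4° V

Step 1 — Convert each phasor to rectangular form:
  V1 = 17.7·(cos(40.9°) + j·sin(40.9°)) = 13.38 + j11.59 V
  V2 = 5.1·(cos(2.4°) + j·sin(2.4°)) = 5.096 + j0.2136 V
Step 2 — Sum components: V_total = 18.47 + j11.8 V.
Step 3 — Convert to polar: |V_total| = 21.92 V, ∠V_total = 32.6°.

V_total = 21.92∠32.6° V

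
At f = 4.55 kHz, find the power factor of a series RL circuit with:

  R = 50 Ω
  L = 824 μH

Step 1 — Angular frequency: ω = 2π·f = 2π·4550 = 2.859e+04 rad/s.
Step 2 — Component impedances:
  R: Z = R = 50 Ω
  L: Z = jωL = j·2.859e+04·0.000824 = 0 + j23.56 Ω
Step 3 — Series combination: Z_total = R + L = 50 + j23.56 Ω = 55.27∠25.2° Ω.
Step 4 — Power factor: PF = cos(φ) = Re(Z)/|Z| = 50/55.27 = 0.9046.
Step 5 — Type: Im(Z) = 23.56 ⇒ lagging (phase φ = 25.2°).

PF = 0.9046 (lagging, φ = 25.2°)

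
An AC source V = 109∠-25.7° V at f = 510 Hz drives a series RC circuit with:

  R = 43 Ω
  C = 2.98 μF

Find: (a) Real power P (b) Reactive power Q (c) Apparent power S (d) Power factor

Step 1 — Angular frequency: ω = 2π·f = 2π·510 = 3204 rad/s.
Step 2 — Component impedances:
  R: Z = R = 43 Ω
  C: Z = 1/(jωC) = -j/(ω·C) = 0 - j104.7 Ω
Step 3 — Series combination: Z_total = R + C = 43 - j104.7 Ω = 113.2∠-67.7° Ω.
Step 4 — Source phasor: V = 109∠-25.7° V = 98.22 - j47.27 V.
Step 5 — Current: I = V / Z = 0.7158 + j0.644 A = 0.9629∠42.0° A.
Step 6 — Complex power: S = V·I* = 39.86 - j97.08 VA.
Step 7 — Real power: P = Re(S) = 39.86 W.
Step 8 — Reactive power: Q = Im(S) = -97.08 VAR.
Step 9 — Apparent power: |S| = 105 VA.
Step 10 — Power factor: PF = P/|S| = 0.3798 (leading).

(a) P = 39.86 W  (b) Q = -97.08 VAR  (c) S = 105 VA  (d) PF = 0.3798 (leading)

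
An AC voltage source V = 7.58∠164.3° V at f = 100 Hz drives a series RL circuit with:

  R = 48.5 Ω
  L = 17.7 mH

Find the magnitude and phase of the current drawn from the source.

Step 1 — Angular frequency: ω = 2π·f = 2π·100 = 628.3 rad/s.
Step 2 — Component impedances:
  R: Z = R = 48.5 Ω
  L: Z = jωL = j·628.3·0.0177 = 0 + j11.12 Ω
Step 3 — Series combination: Z_total = R + L = 48.5 + j11.12 Ω = 49.76∠12.9° Ω.
Step 4 — Source phasor: V = 7.58∠164.3° V = -7.297 + j2.051 V.
Step 5 — Ohm's law: I = V / Z_total = (-7.297 + j2.051) / (48.5 + j11.12) = -0.1337 + j0.07296 A.
Step 6 — Convert to polar: |I| = 0.1523 A, ∠I = 151.4°.

I = 0.1523∠151.4° A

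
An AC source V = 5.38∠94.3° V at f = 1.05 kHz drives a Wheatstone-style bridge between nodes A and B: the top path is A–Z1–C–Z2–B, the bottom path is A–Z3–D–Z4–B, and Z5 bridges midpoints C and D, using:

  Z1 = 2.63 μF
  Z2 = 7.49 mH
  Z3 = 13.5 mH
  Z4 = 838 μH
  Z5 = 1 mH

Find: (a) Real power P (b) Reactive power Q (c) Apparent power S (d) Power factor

Step 1 — Angular frequency: ω = 2π·f = 2π·1050 = 6597 rad/s.
Step 2 — Component impedances:
  Z1: Z = 1/(jωC) = -j/(ω·C) = 0 - j57.63 Ω
  Z2: Z = jωL = j·6597·0.00749 = 0 + j49.41 Ω
  Z3: Z = jωL = j·6597·0.0135 = 0 + j89.06 Ω
  Z4: Z = jωL = j·6597·0.000838 = 0 + j5.529 Ω
  Z5: Z = jωL = j·6597·0.001 = 0 + j6.597 Ω
Step 3 — Bridge requires nodal analysis (the Z5 bridge couples midpoints C and D, so the two paths cannot be reduced to a simple series/parallel combination). Setting node B to ground and injecting 1 A at node A, the 3-node admittance system at A, C, D solves to V_A = Z_AB = 0 - j121.3 Ω = 121.3∠-90.0° Ω.
Step 4 — Source phasor: V = 5.38∠94.3° V = -0.4034 + j5.365 V.
Step 5 — Current: I = V / Z = -0.04423 - j0.003326 A = 0.04436∠-175.7° A.
Step 6 — Complex power: S = V·I* = 0 - j0.2386 VA.
Step 7 — Real power: P = Re(S) = 0 W.
Step 8 — Reactive power: Q = Im(S) = -0.2386 VAR.
Step 9 — Apparent power: |S| = 0.2386 VA.
Step 10 — Power factor: PF = P/|S| = 0 (leading).

(a) P = 0 W  (b) Q = -0.2386 VAR  (c) S = 0.2386 VA  (d) PF = 0 (leading)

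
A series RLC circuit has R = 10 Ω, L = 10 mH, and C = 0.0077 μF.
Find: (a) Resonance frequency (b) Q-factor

Step 1 — Resonance condition Im(Z)=0 gives ω₀ = 1/√(LC).
Step 2 — ω₀ = 1/√(0.01·7.7e-09) = 1.14e+05 rad/s.
Step 3 — f₀ = ω₀/(2π) = 1.814e+04 Hz.
Step 4 — Series Q: Q = ω₀L/R = 1.14e+05·0.01/10 = 114.

(a) f₀ = 1.814e+04 Hz  (b) Q = 114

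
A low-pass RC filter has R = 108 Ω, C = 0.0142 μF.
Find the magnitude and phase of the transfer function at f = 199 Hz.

Step 1 — Angular frequency: ω = 2π·199 = 1250 rad/s.
Step 2 — Transfer function: H(jω) = 1/(1 + jωRC).
Step 3 — Denominator: 1 + jωRC = 1 + j·1250·108·1.42e-08 = 1 + j0.001918.
Step 4 — H = 1 - j0.001918.
Step 5 — Magnitude: |H| = 1 (-0.0 dB); phase: φ = -0.1°.

|H| = 1 (-0.0 dB), φ = -0.1°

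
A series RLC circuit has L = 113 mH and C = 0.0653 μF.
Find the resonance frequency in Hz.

Step 1 — Resonance condition Im(Z)=0 gives ω₀ = 1/√(LC).
Step 2 — ω₀ = 1/√(0.113·6.53e-08) = 1.164e+04 rad/s.
Step 3 — f₀ = ω₀/(2π) = 1853 Hz.

f₀ = 1853 Hz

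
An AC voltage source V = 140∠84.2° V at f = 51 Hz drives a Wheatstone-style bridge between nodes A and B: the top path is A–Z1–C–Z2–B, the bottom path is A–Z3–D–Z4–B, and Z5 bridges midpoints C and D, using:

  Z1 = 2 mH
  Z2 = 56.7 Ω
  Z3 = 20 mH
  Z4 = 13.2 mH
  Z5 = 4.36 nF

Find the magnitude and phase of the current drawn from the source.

Step 1 — Angular frequency: ω = 2π·f = 2π·51 = 320.4 rad/s.
Step 2 — Component impedances:
  Z1: Z = jωL = j·320.4·0.002 = 0 + j0.6409 Ω
  Z2: Z = R = 56.7 Ω
  Z3: Z = jωL = j·320.4·0.02 = 0 + j6.409 Ω
  Z4: Z = jωL = j·320.4·0.0132 = 0 + j4.23 Ω
  Z5: Z = 1/(jωC) = -j/(ω·C) = 0 - j7.158e+05 Ω
Step 3 — Bridge requires nodal analysis (the Z5 bridge couples midpoints C and D, so the two paths cannot be reduced to a simple series/parallel combination). Setting node B to ground and injecting 1 A at node A, the 3-node admittance system at A, C, D solves to V_A = Z_AB = 1.92 + j10.26 Ω = 10.43∠79.4° Ω.
Step 4 — Source phasor: V = 140∠84.2° V = 14.15 + j139.3 V.
Step 5 — Ohm's law: I = V / Z_total = (14.15 + j139.3) / (1.92 + j10.26) = 13.37 + j1.124 A.
Step 6 — Convert to polar: |I| = 13.42 A, ∠I = 4.8°.

I = 13.42∠4.8° A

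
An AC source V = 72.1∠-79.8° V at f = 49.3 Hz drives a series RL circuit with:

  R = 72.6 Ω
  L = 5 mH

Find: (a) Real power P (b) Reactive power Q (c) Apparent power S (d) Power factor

Step 1 — Angular frequency: ω = 2π·f = 2π·49.3 = 309.8 rad/s.
Step 2 — Component impedances:
  R: Z = R = 72.6 Ω
  L: Z = jωL = j·309.8·0.005 = 0 + j1.549 Ω
Step 3 — Series combination: Z_total = R + L = 72.6 + j1.549 Ω = 72.62∠1.2° Ω.
Step 4 — Source phasor: V = 72.1∠-79.8° V = 12.77 - j70.96 V.
Step 5 — Current: I = V / Z = 0.1549 - j0.9807 A = 0.9929∠-81.0° A.
Step 6 — Complex power: S = V·I* = 71.57 + j1.527 VA.
Step 7 — Real power: P = Re(S) = 71.57 W.
Step 8 — Reactive power: Q = Im(S) = 1.527 VAR.
Step 9 — Apparent power: |S| = 71.59 VA.
Step 10 — Power factor: PF = P/|S| = 0.9998 (lagging).

(a) P = 71.57 W  (b) Q = 1.527 VAR  (c) S = 71.59 VA  (d) PF = 0.9998 (lagging)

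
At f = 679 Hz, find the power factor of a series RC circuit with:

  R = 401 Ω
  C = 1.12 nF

Step 1 — Angular frequency: ω = 2π·f = 2π·679 = 4266 rad/s.
Step 2 — Component impedances:
  R: Z = R = 401 Ω
  C: Z = 1/(jωC) = -j/(ω·C) = 0 - j2.093e+05 Ω
Step 3 — Series combination: Z_total = R + C = 401 - j2.093e+05 Ω = 2.093e+05∠-89.9° Ω.
Step 4 — Power factor: PF = cos(φ) = Re(Z)/|Z| = 401/2.093e+05 = 0.001916.
Step 5 — Type: Im(Z) = -2.093e+05 ⇒ leading (phase φ = -89.9°).

PF = 0.001916 (leading, φ = -89.9°)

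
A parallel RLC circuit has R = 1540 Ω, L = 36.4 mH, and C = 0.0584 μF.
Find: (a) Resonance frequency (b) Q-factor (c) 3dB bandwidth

Step 1 — Resonance: ω₀ = 1/√(LC) = 1/√(0.0364·5.84e-08) = 2.169e+04 rad/s.
Step 2 — f₀ = ω₀/(2π) = 3452 Hz.
Step 3 — Parallel Q: Q = R/(ω₀L) = 1540/(2.169e+04·0.0364) = 1.951.
Step 4 — Bandwidth: Δω = ω₀/Q = 1.112e+04 rad/s; BW = Δω/(2π) = 1770 Hz.

(a) f₀ = 3452 Hz  (b) Q = 1.951  (c) BW = 1770 Hz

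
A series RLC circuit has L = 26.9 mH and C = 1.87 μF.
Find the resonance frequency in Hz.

Step 1 — Resonance condition Im(Z)=0 gives ω₀ = 1/√(LC).
Step 2 — ω₀ = 1/√(0.0269·1.87e-06) = 4459 rad/s.
Step 3 — f₀ = ω₀/(2π) = 709.6 Hz.

f₀ = 709.6 Hz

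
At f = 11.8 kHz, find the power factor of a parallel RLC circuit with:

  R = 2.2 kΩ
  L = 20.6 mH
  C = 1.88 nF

Step 1 — Angular frequency: ω = 2π·f = 2π·1.18e+04 = 7.414e+04 rad/s.
Step 2 — Component impedances:
  R: Z = R = 2200 Ω
  L: Z = jωL = j·7.414e+04·0.0206 = 0 + j1527 Ω
  C: Z = 1/(jωC) = -j/(ω·C) = 0 - j7174 Ω
Step 3 — Parallel combination: 1/Z_total = 1/R + 1/L + 1/C; Z_total = 962.6 + j1091 Ω = 1455∠48.6° Ω.
Step 4 — Power factor: PF = cos(φ) = Re(Z)/|Z| = 962.6/1455.2 = 0.6615.
Step 5 — Type: Im(Z) = 1091 ⇒ lagging (phase φ = 48.6°).

PF = 0.6615 (lagging, φ = 48.6°)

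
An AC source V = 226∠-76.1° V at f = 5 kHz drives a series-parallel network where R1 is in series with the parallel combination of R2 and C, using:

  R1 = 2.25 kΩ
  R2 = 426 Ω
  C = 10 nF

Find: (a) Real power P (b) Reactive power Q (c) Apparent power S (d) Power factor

Step 1 — Angular frequency: ω = 2π·f = 2π·5000 = 3.142e+04 rad/s.
Step 2 — Component impedances:
  R1: Z = R = 2250 Ω
  R2: Z = R = 426 Ω
  C: Z = 1/(jωC) = -j/(ω·C) = 0 - j3183 Ω
Step 3 — Parallel branch: R2 || C = 1/(1/R2 + 1/C) = 418.5 - j56.01 Ω.
Step 4 — Series with R1: Z_total = R1 + (R2 || C) = 2669 - j56.01 Ω = 2669∠-1.2° Ω.
Step 5 — Source phasor: V = 226∠-76.1° V = 54.29 - j219.4 V.
Step 6 — Current: I = V / Z = 0.02206 - j0.08175 A = 0.08467∠-74.9° A.
Step 7 — Complex power: S = V·I* = 19.13 - j0.4016 VA.
Step 8 — Real power: P = Re(S) = 19.13 W.
Step 9 — Reactive power: Q = Im(S) = -0.4016 VAR.
Step 10 — Apparent power: |S| = 19.14 VA.
Step 11 — Power factor: PF = P/|S| = 0.9998 (leading).

(a) P = 19.13 W  (b) Q = -0.4016 VAR  (c) S = 19.14 VA  (d) PF = 0.9998 (leading)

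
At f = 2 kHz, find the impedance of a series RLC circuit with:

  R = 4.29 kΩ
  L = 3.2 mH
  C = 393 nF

Step 1 — Angular frequency: ω = 2π·f = 2π·2000 = 1.257e+04 rad/s.
Step 2 — Component impedances:
  R: Z = R = 4290 Ω
  L: Z = jωL = j·1.257e+04·0.0032 = 0 + j40.21 Ω
  C: Z = 1/(jωC) = -j/(ω·C) = 0 - j202.5 Ω
Step 3 — Series combination: Z_total = R + L + C = 4290 - j162.3 Ω = 4293∠-2.2° Ω.

Z = 4290 - j162.3 Ω = 4293∠-2.2° Ω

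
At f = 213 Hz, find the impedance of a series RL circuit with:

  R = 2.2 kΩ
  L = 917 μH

Step 1 — Angular frequency: ω = 2π·f = 2π·213 = 1338 rad/s.
Step 2 — Component impedances:
  R: Z = R = 2200 Ω
  L: Z = jωL = j·1338·0.000917 = 0 + j1.227 Ω
Step 3 — Series combination: Z_total = R + L = 2200 + j1.227 Ω = 2200∠0.0° Ω.

Z = 2200 + j1.227 Ω = 2200∠0.0° Ω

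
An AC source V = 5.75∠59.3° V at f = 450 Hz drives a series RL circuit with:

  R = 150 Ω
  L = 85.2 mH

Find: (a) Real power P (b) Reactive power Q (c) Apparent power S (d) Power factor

Step 1 — Angular frequency: ω = 2π·f = 2π·450 = 2827 rad/s.
Step 2 — Component impedances:
  R: Z = R = 150 Ω
  L: Z = jωL = j·2827·0.0852 = 0 + j240.9 Ω
Step 3 — Series combination: Z_total = R + L = 150 + j240.9 Ω = 283.8∠58.1° Ω.
Step 4 — Source phasor: V = 5.75∠59.3° V = 2.936 + j4.944 V.
Step 5 — Current: I = V / Z = 0.02026 + j0.0004276 A = 0.02026∠1.2° A.
Step 6 — Complex power: S = V·I* = 0.06158 + j0.0989 VA.
Step 7 — Real power: P = Re(S) = 0.06158 W.
Step 8 — Reactive power: Q = Im(S) = 0.0989 VAR.
Step 9 — Apparent power: |S| = 0.1165 VA.
Step 10 — Power factor: PF = P/|S| = 0.5286 (lagging).

(a) P = 0.06158 W  (b) Q = 0.0989 VAR  (c) S = 0.1165 VA  (d) PF = 0.5286 (lagging)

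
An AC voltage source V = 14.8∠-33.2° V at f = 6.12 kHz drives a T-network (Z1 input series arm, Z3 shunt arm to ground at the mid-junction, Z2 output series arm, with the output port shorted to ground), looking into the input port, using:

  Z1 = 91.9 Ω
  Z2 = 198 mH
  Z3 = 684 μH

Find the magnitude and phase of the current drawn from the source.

Step 1 — Angular frequency: ω = 2π·f = 2π·6120 = 3.845e+04 rad/s.
Step 2 — Component impedances:
  Z1: Z = R = 91.9 Ω
  Z2: Z = jωL = j·3.845e+04·0.198 = 0 + j7614 Ω
  Z3: Z = jωL = j·3.845e+04·0.000684 = 0 + j26.3 Ω
Step 3 — With the output port shorted to ground, the output series arm Z2 runs from the junction to ground; the shunt arm Z3 also runs from the junction to ground. They appear in parallel: Z3 || Z2 = 0 + j26.21 Ω.
Step 4 — Series with input arm Z1: Z_in = Z1 + (Z3 || Z2) = 91.9 + j26.21 Ω = 95.56∠15.9° Ω.
Step 5 — Source phasor: V = 14.8∠-33.2° V = 12.38 - j8.104 V.
Step 6 — Ohm's law: I = V / Z_total = (12.38 - j8.104) / (91.9 + j26.21) = 0.1014 - j0.1171 A.
Step 7 — Convert to polar: |I| = 0.1549 A, ∠I = -49.1°.

I = 0.1549∠-49.1° A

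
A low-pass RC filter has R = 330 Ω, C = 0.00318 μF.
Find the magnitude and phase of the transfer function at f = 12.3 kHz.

Step 1 — Angular frequency: ω = 2π·1.23e+04 = 7.728e+04 rad/s.
Step 2 — Transfer function: H(jω) = 1/(1 + jωRC).
Step 3 — Denominator: 1 + jωRC = 1 + j·7.728e+04·330·3.18e-09 = 1 + j0.0811.
Step 4 — H = 0.9935 - j0.08057.
Step 5 — Magnitude: |H| = 0.9967 (-0.0 dB); phase: φ = -4.6°.

|H| = 0.9967 (-0.0 dB), φ = -4.6°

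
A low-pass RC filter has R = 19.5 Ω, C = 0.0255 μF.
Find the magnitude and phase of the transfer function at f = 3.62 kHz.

Step 1 — Angular frequency: ω = 2π·3620 = 2.275e+04 rad/s.
Step 2 — Transfer function: H(jω) = 1/(1 + jωRC).
Step 3 — Denominator: 1 + jωRC = 1 + j·2.275e+04·19.5·2.55e-08 = 1 + j0.01131.
Step 4 — H = 0.9999 - j0.01131.
Step 5 — Magnitude: |H| = 0.9999 (-0.0 dB); phase: φ = -0.6°.

|H| = 0.9999 (-0.0 dB), φ = -0.6°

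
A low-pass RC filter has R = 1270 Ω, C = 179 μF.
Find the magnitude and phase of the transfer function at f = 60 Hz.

Step 1 — Angular frequency: ω = 2π·60 = 377 rad/s.
Step 2 — Transfer function: H(jω) = 1/(1 + jωRC).
Step 3 — Denominator: 1 + jωRC = 1 + j·377·1270·0.000179 = 1 + j85.7.
Step 4 — H = 0.0001361 - j0.01167.
Step 5 — Magnitude: |H| = 0.01167 (-38.7 dB); phase: φ = -89.3°.

|H| = 0.01167 (-38.7 dB), φ = -89.3°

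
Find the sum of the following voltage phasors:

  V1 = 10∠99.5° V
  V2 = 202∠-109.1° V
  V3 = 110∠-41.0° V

Step 1 — Convert each phasor to rectangular form:
  V1 = 10·(cos(99.5°) + j·sin(99.5°)) = -1.65 + j9.863 V
  V2 = 202·(cos(-109.1°) + j·sin(-109.1°)) = -66.1 - j190.9 V
  V3 = 110·(cos(-41.0°) + j·sin(-41.0°)) = 83.02 - j72.17 V
Step 2 — Sum components: V_total = 15.27 - j253.2 V.
Step 3 — Convert to polar: |V_total| = 253.6 V, ∠V_total = -86.5°.

V_total = 253.6∠-86.5° V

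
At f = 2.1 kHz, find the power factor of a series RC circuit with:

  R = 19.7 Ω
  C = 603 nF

Step 1 — Angular frequency: ω = 2π·f = 2π·2100 = 1.319e+04 rad/s.
Step 2 — Component impedances:
  R: Z = R = 19.7 Ω
  C: Z = 1/(jωC) = -j/(ω·C) = 0 - j125.7 Ω
Step 3 — Series combination: Z_total = R + C = 19.7 - j125.7 Ω = 127.2∠-81.1° Ω.
Step 4 — Power factor: PF = cos(φ) = Re(Z)/|Z| = 19.7/127.2 = 0.1549.
Step 5 — Type: Im(Z) = -125.7 ⇒ leading (phase φ = -81.1°).

PF = 0.1549 (leading, φ = -81.1°)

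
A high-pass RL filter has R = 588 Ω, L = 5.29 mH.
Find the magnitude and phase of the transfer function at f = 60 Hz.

Step 1 — Angular frequency: ω = 2π·60 = 377 rad/s.
Step 2 — Transfer function: H(jω) = jωL/(R + jωL).
Step 3 — Numerator jωL = j·1.994; denominator R + jωL = 588 + j1.994.
Step 4 — H = 1.15e-05 + j0.003392.
Step 5 — Magnitude: |H| = 0.003392 (-49.4 dB); phase: φ = 89.8°.

|H| = 0.003392 (-49.4 dB), φ = 89.8°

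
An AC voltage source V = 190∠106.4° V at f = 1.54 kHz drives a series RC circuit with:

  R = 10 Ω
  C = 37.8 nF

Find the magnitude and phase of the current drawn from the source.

Step 1 — Angular frequency: ω = 2π·f = 2π·1540 = 9676 rad/s.
Step 2 — Component impedances:
  R: Z = R = 10 Ω
  C: Z = 1/(jωC) = -j/(ω·C) = 0 - j2734 Ω
Step 3 — Series combination: Z_total = R + C = 10 - j2734 Ω = 2734∠-89.8° Ω.
Step 4 — Source phasor: V = 190∠106.4° V = -53.64 + j182.3 V.
Step 5 — Ohm's law: I = V / Z_total = (-53.64 + j182.3) / (10 - j2734) = -0.06674 - j0.01938 A.
Step 6 — Convert to polar: |I| = 0.06949 A, ∠I = -163.8°.

I = 0.06949∠-163.8° A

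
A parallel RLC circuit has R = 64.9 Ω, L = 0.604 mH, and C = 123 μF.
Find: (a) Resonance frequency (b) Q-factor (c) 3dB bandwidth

Step 1 — Resonance: ω₀ = 1/√(LC) = 1/√(0.000604·0.000123) = 3669 rad/s.
Step 2 — f₀ = ω₀/(2π) = 583.9 Hz.
Step 3 — Parallel Q: Q = R/(ω₀L) = 64.9/(3669·0.000604) = 29.29.
Step 4 — Bandwidth: Δω = ω₀/Q = 125.3 rad/s; BW = Δω/(2π) = 19.94 Hz.

(a) f₀ = 583.9 Hz  (b) Q = 29.29  (c) BW = 19.94 Hz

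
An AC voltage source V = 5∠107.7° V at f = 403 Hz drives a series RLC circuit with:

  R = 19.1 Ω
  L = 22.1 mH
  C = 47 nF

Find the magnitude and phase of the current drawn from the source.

Step 1 — Angular frequency: ω = 2π·f = 2π·403 = 2532 rad/s.
Step 2 — Component impedances:
  R: Z = R = 19.1 Ω
  L: Z = jωL = j·2532·0.0221 = 0 + j55.96 Ω
  C: Z = 1/(jωC) = -j/(ω·C) = 0 - j8403 Ω
Step 3 — Series combination: Z_total = R + L + C = 19.1 - j8347 Ω = 8347∠-89.9° Ω.
Step 4 — Source phasor: V = 5∠107.7° V = -1.52 + j4.763 V.
Step 5 — Ohm's law: I = V / Z_total = (-1.52 + j4.763) / (19.1 - j8347) = -0.0005711 - j0.0001808 A.
Step 6 — Convert to polar: |I| = 0.000599 A, ∠I = -162.4°.

I = 0.000599∠-162.4° A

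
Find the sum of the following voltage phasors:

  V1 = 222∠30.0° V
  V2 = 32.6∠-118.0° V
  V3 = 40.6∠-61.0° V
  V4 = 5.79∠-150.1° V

Step 1 — Convert each phasor to rectangular form:
  V1 = 222·(cos(30.0°) + j·sin(30.0°)) = 192.3 + j111 V
  V2 = 32.6·(cos(-118.0°) + j·sin(-118.0°)) = -15.3 - j28.78 V
  V3 = 40.6·(cos(-61.0°) + j·sin(-61.0°)) = 19.68 - j35.51 V
  V4 = 5.79·(cos(-150.1°) + j·sin(-150.1°)) = -5.019 - j2.886 V
Step 2 — Sum components: V_total = 191.6 + j43.82 V.
Step 3 — Convert to polar: |V_total| = 196.6 V, ∠V_total = 12.9°.

V_total = 196.6∠12.9° V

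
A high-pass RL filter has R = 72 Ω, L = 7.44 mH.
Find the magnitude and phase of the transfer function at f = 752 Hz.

Step 1 — Angular frequency: ω = 2π·752 = 4725 rad/s.
Step 2 — Transfer function: H(jω) = jωL/(R + jωL).
Step 3 — Numerator jωL = j·35.15; denominator R + jωL = 72 + j35.15.
Step 4 — H = 0.1925 + j0.3943.
Step 5 — Magnitude: |H| = 0.4387 (-7.2 dB); phase: φ = 64.0°.

|H| = 0.4387 (-7.2 dB), φ = 64.0°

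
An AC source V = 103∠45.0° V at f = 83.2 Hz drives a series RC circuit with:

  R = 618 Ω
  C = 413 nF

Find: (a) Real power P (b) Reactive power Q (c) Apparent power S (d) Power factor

Step 1 — Angular frequency: ω = 2π·f = 2π·83.2 = 522.8 rad/s.
Step 2 — Component impedances:
  R: Z = R = 618 Ω
  C: Z = 1/(jωC) = -j/(ω·C) = 0 - j4632 Ω
Step 3 — Series combination: Z_total = R + C = 618 - j4632 Ω = 4673∠-82.4° Ω.
Step 4 — Source phasor: V = 103∠45.0° V = 72.83 + j72.83 V.
Step 5 — Current: I = V / Z = -0.01339 + j0.01751 A = 0.02204∠127.4° A.
Step 6 — Complex power: S = V·I* = 0.3003 - j2.25 VA.
Step 7 — Real power: P = Re(S) = 0.3003 W.
Step 8 — Reactive power: Q = Im(S) = -2.25 VAR.
Step 9 — Apparent power: |S| = 2.27 VA.
Step 10 — Power factor: PF = P/|S| = 0.1323 (leading).

(a) P = 0.3003 W  (b) Q = -2.25 VAR  (c) S = 2.27 VA  (d) PF = 0.1323 (leading)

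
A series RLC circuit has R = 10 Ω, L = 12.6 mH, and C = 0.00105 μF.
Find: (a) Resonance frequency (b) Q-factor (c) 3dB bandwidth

Step 1 — Resonance condition Im(Z)=0 gives ω₀ = 1/√(LC).
Step 2 — ω₀ = 1/√(0.0126·1.05e-09) = 2.749e+05 rad/s.
Step 3 — f₀ = ω₀/(2π) = 4.376e+04 Hz.
Step 4 — Series Q: Q = ω₀L/R = 2.749e+05·0.0126/10 = 346.4.
Step 5 — 3dB bandwidth: Δω = ω₀/Q = 793.7 rad/s; BW = Δω/(2π) = 126.3 Hz.

(a) f₀ = 4.376e+04 Hz  (b) Q = 346.4  (c) BW = 126.3 Hz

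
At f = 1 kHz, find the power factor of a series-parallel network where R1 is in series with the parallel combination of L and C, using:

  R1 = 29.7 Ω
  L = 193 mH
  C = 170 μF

Step 1 — Angular frequency: ω = 2π·f = 2π·1000 = 6283 rad/s.
Step 2 — Component impedances:
  R1: Z = R = 29.7 Ω
  L: Z = jωL = j·6283·0.193 = 0 + j1213 Ω
  C: Z = 1/(jωC) = -j/(ω·C) = 0 - j0.9362 Ω
Step 3 — Parallel branch: L || C = 1/(1/L + 1/C) = 0 - j0.9369 Ω.
Step 4 — Series with R1: Z_total = R1 + (L || C) = 29.7 - j0.9369 Ω = 29.71∠-1.8° Ω.
Step 5 — Power factor: PF = cos(φ) = Re(Z)/|Z| = 29.7/29.715 = 0.9995.
Step 6 — Type: Im(Z) = -0.9369 ⇒ leading (phase φ = -1.8°).

PF = 0.9995 (leading, φ = -1.8°)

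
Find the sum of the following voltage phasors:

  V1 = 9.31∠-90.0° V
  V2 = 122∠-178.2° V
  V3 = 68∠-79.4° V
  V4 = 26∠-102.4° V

Step 1 — Convert each phasor to rectangular form:
  V1 = 9.31·(cos(-90.0°) + j·sin(-90.0°)) = 0 - j9.31 V
  V2 = 122·(cos(-178.2°) + j·sin(-178.2°)) = -121.9 - j3.832 V
  V3 = 68·(cos(-79.4°) + j·sin(-79.4°)) = 12.51 - j66.84 V
  V4 = 26·(cos(-102.4°) + j·sin(-102.4°)) = -5.583 - j25.39 V
Step 2 — Sum components: V_total = -115 - j105.4 V.
Step 3 — Convert to polar: |V_total| = 156 V, ∠V_total = -137.5°.

V_total = 156∠-137.5° V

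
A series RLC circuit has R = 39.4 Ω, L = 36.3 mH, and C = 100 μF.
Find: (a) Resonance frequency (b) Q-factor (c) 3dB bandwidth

Step 1 — Resonance: ω₀ = 1/√(LC) = 1/√(0.0363·0.0001) = 524.9 rad/s.
Step 2 — f₀ = ω₀/(2π) = 83.53 Hz.
Step 3 — Series Q: Q = ω₀L/R = 524.9·0.0363/39.4 = 0.4836.
Step 4 — Bandwidth: Δω = ω₀/Q = 1085 rad/s; BW = Δω/(2π) = 172.7 Hz.

(a) f₀ = 83.53 Hz  (b) Q = 0.4836  (c) BW = 172.7 Hz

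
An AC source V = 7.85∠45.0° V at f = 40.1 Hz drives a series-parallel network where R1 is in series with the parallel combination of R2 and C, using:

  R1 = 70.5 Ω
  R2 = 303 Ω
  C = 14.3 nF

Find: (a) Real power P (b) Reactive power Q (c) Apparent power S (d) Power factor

Step 1 — Angular frequency: ω = 2π·f = 2π·40.1 = 252 rad/s.
Step 2 — Component impedances:
  R1: Z = R = 70.5 Ω
  R2: Z = R = 303 Ω
  C: Z = 1/(jωC) = -j/(ω·C) = 0 - j2.775e+05 Ω
Step 3 — Parallel branch: R2 || C = 1/(1/R2 + 1/C) = 303 - j0.3308 Ω.
Step 4 — Series with R1: Z_total = R1 + (R2 || C) = 373.5 - j0.3308 Ω = 373.5∠-0.1° Ω.
Step 5 — Source phasor: V = 7.85∠45.0° V = 5.551 + j5.551 V.
Step 6 — Current: I = V / Z = 0.01485 + j0.01487 A = 0.02102∠45.1° A.
Step 7 — Complex power: S = V·I* = 0.165 - j0.0001461 VA.
Step 8 — Real power: P = Re(S) = 0.165 W.
Step 9 — Reactive power: Q = Im(S) = -0.0001461 VAR.
Step 10 — Apparent power: |S| = 0.165 VA.
Step 11 — Power factor: PF = P/|S| = 1 (leading).

(a) P = 0.165 W  (b) Q = -0.0001461 VAR  (c) S = 0.165 VA  (d) PF = 1 (leading)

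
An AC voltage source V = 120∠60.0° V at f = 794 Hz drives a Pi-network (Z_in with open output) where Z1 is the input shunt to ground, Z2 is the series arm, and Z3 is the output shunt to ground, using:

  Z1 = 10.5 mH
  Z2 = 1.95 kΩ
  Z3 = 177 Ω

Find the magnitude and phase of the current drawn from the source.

Step 1 — Angular frequency: ω = 2π·f = 2π·794 = 4989 rad/s.
Step 2 — Component impedances:
  Z1: Z = jωL = j·4989·0.0105 = 0 + j52.38 Ω
  Z2: Z = R = 1950 Ω
  Z3: Z = R = 177 Ω
Step 3 — With open output, the series arm Z2 and the output shunt Z3 appear in series to ground: Z2 + Z3 = 2127 Ω.
Step 4 — Parallel with input shunt Z1: Z_in = Z1 || (Z2 + Z3) = 1.289 + j52.35 Ω = 52.37∠88.6° Ω.
Step 5 — Source phasor: V = 120∠60.0° V = 60 + j103.9 V.
Step 6 — Ohm's law: I = V / Z_total = (60 + j103.9) / (1.289 + j52.35) = 2.012 - j1.097 A.
Step 7 — Convert to polar: |I| = 2.292 A, ∠I = -28.6°.

I = 2.292∠-28.6° A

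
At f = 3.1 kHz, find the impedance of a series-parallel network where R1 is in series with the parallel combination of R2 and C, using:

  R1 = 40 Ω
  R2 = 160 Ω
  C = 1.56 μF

Step 1 — Angular frequency: ω = 2π·f = 2π·3100 = 1.948e+04 rad/s.
Step 2 — Component impedances:
  R1: Z = R = 40 Ω
  R2: Z = R = 160 Ω
  C: Z = 1/(jωC) = -j/(ω·C) = 0 - j32.91 Ω
Step 3 — Parallel branch: R2 || C = 1/(1/R2 + 1/C) = 6.495 - j31.57 Ω.
Step 4 — Series with R1: Z_total = R1 + (R2 || C) = 46.49 - j31.57 Ω = 56.2∠-34.2° Ω.

Z = 46.49 - j31.57 Ω = 56.2∠-34.2° Ω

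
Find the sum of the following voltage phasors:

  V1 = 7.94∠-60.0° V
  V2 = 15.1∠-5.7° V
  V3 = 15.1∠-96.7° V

Step 1 — Convert each phasor to rectangular form:
  V1 = 7.94·(cos(-60.0°) + j·sin(-60.0°)) = 3.97 - j6.876 V
  V2 = 15.1·(cos(-5.7°) + j·sin(-5.7°)) = 15.03 - j1.5 V
  V3 = 15.1·(cos(-96.7°) + j·sin(-96.7°)) = -1.762 - j15 V
Step 2 — Sum components: V_total = 17.23 - j23.37 V.
Step 3 — Convert to polar: |V_total| = 29.04 V, ∠V_total = -53.6°.

V_total = 29.04∠-53.6° V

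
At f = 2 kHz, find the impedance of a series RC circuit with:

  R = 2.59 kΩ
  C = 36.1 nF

Step 1 — Angular frequency: ω = 2π·f = 2π·2000 = 1.257e+04 rad/s.
Step 2 — Component impedances:
  R: Z = R = 2590 Ω
  C: Z = 1/(jωC) = -j/(ω·C) = 0 - j2204 Ω
Step 3 — Series combination: Z_total = R + C = 2590 - j2204 Ω = 3401∠-40.4° Ω.

Z = 2590 - j2204 Ω = 3401∠-40.4° Ω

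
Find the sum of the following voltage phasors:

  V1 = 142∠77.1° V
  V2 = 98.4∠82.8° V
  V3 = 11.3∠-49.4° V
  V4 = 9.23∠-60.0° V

Step 1 — Convert each phasor to rectangular form:
  V1 = 142·(cos(77.1°) + j·sin(77.1°)) = 31.7 + j138.4 V
  V2 = 98.4·(cos(82.8°) + j·sin(82.8°)) = 12.33 + j97.62 V
  V3 = 11.3·(cos(-49.4°) + j·sin(-49.4°)) = 7.354 - j8.58 V
  V4 = 9.23·(cos(-60.0°) + j·sin(-60.0°)) = 4.615 - j7.993 V
Step 2 — Sum components: V_total = 56 + j219.5 V.
Step 3 — Convert to polar: |V_total| = 226.5 V, ∠V_total = 75.7°.

V_total = 226.5∠75.7° V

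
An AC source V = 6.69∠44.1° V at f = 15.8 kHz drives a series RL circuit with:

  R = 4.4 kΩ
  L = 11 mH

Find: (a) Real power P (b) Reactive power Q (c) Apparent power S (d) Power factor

Step 1 — Angular frequency: ω = 2π·f = 2π·1.58e+04 = 9.927e+04 rad/s.
Step 2 — Component impedances:
  R: Z = R = 4400 Ω
  L: Z = jωL = j·9.927e+04·0.011 = 0 + j1092 Ω
Step 3 — Series combination: Z_total = R + L = 4400 + j1092 Ω = 4533∠13.9° Ω.
Step 4 — Source phasor: V = 6.69∠44.1° V = 4.804 + j4.656 V.
Step 5 — Current: I = V / Z = 0.001276 + j0.0007414 A = 0.001476∠30.2° A.
Step 6 — Complex power: S = V·I* = 0.009582 + j0.002378 VA.
Step 7 — Real power: P = Re(S) = 0.009582 W.
Step 8 — Reactive power: Q = Im(S) = 0.002378 VAR.
Step 9 — Apparent power: |S| = 0.009872 VA.
Step 10 — Power factor: PF = P/|S| = 0.9706 (lagging).

(a) P = 0.009582 W  (b) Q = 0.002378 VAR  (c) S = 0.009872 VA  (d) PF = 0.9706 (lagging)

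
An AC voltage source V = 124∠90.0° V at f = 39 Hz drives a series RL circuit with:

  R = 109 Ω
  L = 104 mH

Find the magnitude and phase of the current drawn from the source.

Step 1 — Angular frequency: ω = 2π·f = 2π·39 = 245 rad/s.
Step 2 — Component impedances:
  R: Z = R = 109 Ω
  L: Z = jωL = j·245·0.104 = 0 + j25.48 Ω
Step 3 — Series combination: Z_total = R + L = 109 + j25.48 Ω = 111.9∠13.2° Ω.
Step 4 — Source phasor: V = 124∠90.0° V = 0 + j124 V.
Step 5 — Ohm's law: I = V / Z_total = (0 + j124) / (109 + j25.48) = 0.2522 + j1.079 A.
Step 6 — Convert to polar: |I| = 1.108 A, ∠I = 76.8°.

I = 1.108∠76.8° A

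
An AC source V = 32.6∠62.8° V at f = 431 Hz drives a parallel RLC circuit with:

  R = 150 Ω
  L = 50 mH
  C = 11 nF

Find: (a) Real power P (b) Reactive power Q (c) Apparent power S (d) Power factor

Step 1 — Angular frequency: ω = 2π·f = 2π·431 = 2708 rad/s.
Step 2 — Component impedances:
  R: Z = R = 150 Ω
  L: Z = jωL = j·2708·0.05 = 0 + j135.4 Ω
  C: Z = 1/(jωC) = -j/(ω·C) = 0 - j3.357e+04 Ω
Step 3 — Parallel combination: 1/Z_total = 1/R + 1/L + 1/C; Z_total = 67.65 + j74.64 Ω = 100.7∠47.8° Ω.
Step 4 — Source phasor: V = 32.6∠62.8° V = 14.9 + j28.99 V.
Step 5 — Current: I = V / Z = 0.3126 + j0.08369 A = 0.3236∠15.0° A.
Step 6 — Complex power: S = V·I* = 7.085 + j7.817 VA.
Step 7 — Real power: P = Re(S) = 7.085 W.
Step 8 — Reactive power: Q = Im(S) = 7.817 VAR.
Step 9 — Apparent power: |S| = 10.55 VA.
Step 10 — Power factor: PF = P/|S| = 0.6716 (lagging).

(a) P = 7.085 W  (b) Q = 7.817 VAR  (c) S = 10.55 VA  (d) PF = 0.6716 (lagging)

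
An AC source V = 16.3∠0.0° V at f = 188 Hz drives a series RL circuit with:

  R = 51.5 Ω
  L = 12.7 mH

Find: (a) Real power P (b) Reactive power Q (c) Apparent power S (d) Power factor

Step 1 — Angular frequency: ω = 2π·f = 2π·188 = 1181 rad/s.
Step 2 — Component impedances:
  R: Z = R = 51.5 Ω
  L: Z = jωL = j·1181·0.0127 = 0 + j15 Ω
Step 3 — Series combination: Z_total = R + L = 51.5 + j15 Ω = 53.64∠16.2° Ω.
Step 4 — Source phasor: V = 16.3∠0.0° V = 16.3 V.
Step 5 — Current: I = V / Z = 0.2917 - j0.08499 A = 0.3039∠-16.2° A.
Step 6 — Complex power: S = V·I* = 4.756 + j1.385 VA.
Step 7 — Real power: P = Re(S) = 4.756 W.
Step 8 — Reactive power: Q = Im(S) = 1.385 VAR.
Step 9 — Apparent power: |S| = 4.953 VA.
Step 10 — Power factor: PF = P/|S| = 0.9601 (lagging).

(a) P = 4.756 W  (b) Q = 1.385 VAR  (c) S = 4.953 VA  (d) PF = 0.9601 (lagging)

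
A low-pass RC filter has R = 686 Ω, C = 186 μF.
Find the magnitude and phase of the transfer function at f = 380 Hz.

Step 1 — Angular frequency: ω = 2π·380 = 2388 rad/s.
Step 2 — Transfer function: H(jω) = 1/(1 + jωRC).
Step 3 — Denominator: 1 + jωRC = 1 + j·2388·686·0.000186 = 1 + j304.6.
Step 4 — H = 1.077e-05 - j0.003282.
Step 5 — Magnitude: |H| = 0.003282 (-49.7 dB); phase: φ = -89.8°.

|H| = 0.003282 (-49.7 dB), φ = -89.8°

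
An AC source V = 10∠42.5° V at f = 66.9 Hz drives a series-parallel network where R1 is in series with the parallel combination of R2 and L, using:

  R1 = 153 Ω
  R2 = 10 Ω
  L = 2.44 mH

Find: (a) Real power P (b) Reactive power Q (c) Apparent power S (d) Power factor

Step 1 — Angular frequency: ω = 2π·f = 2π·66.9 = 420.3 rad/s.
Step 2 — Component impedances:
  R1: Z = R = 153 Ω
  R2: Z = R = 10 Ω
  L: Z = jωL = j·420.3·0.00244 = 0 + j1.026 Ω
Step 3 — Parallel branch: R2 || L = 1/(1/R2 + 1/L) = 0.1041 + j1.015 Ω.
Step 4 — Series with R1: Z_total = R1 + (R2 || L) = 153.1 + j1.015 Ω = 153.1∠0.4° Ω.
Step 5 — Source phasor: V = 10∠42.5° V = 7.373 + j6.756 V.
Step 6 — Current: I = V / Z = 0.04845 + j0.04381 A = 0.06531∠42.1° A.
Step 7 — Complex power: S = V·I* = 0.6531 + j0.00433 VA.
Step 8 — Real power: P = Re(S) = 0.6531 W.
Step 9 — Reactive power: Q = Im(S) = 0.00433 VAR.
Step 10 — Apparent power: |S| = 0.6531 VA.
Step 11 — Power factor: PF = P/|S| = 1 (lagging).

(a) P = 0.6531 W  (b) Q = 0.00433 VAR  (c) S = 0.6531 VA  (d) PF = 1 (lagging)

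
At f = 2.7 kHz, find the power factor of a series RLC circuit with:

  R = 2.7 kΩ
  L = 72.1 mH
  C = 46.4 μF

Step 1 — Angular frequency: ω = 2π·f = 2π·2700 = 1.696e+04 rad/s.
Step 2 — Component impedances:
  R: Z = R = 2700 Ω
  L: Z = jωL = j·1.696e+04·0.0721 = 0 + j1223 Ω
  C: Z = 1/(jωC) = -j/(ω·C) = 0 - j1.27 Ω
Step 3 — Series combination: Z_total = R + L + C = 2700 + j1222 Ω = 2964∠24.3° Ω.
Step 4 — Power factor: PF = cos(φ) = Re(Z)/|Z| = 2700/2963.6 = 0.9111.
Step 5 — Type: Im(Z) = 1222 ⇒ lagging (phase φ = 24.3°).

PF = 0.9111 (lagging, φ = 24.3°)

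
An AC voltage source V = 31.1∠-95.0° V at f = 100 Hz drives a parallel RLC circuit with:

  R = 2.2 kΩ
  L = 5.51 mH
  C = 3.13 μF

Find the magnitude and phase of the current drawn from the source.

Step 1 — Angular frequency: ω = 2π·f = 2π·100 = 628.3 rad/s.
Step 2 — Component impedances:
  R: Z = R = 2200 Ω
  L: Z = jωL = j·628.3·0.00551 = 0 + j3.462 Ω
  C: Z = 1/(jωC) = -j/(ω·C) = 0 - j508.5 Ω
Step 3 — Parallel combination: 1/Z_total = 1/R + 1/L + 1/C; Z_total = 0.005523 + j3.486 Ω = 3.486∠89.9° Ω.
Step 4 — Source phasor: V = 31.1∠-95.0° V = -2.711 - j30.98 V.
Step 5 — Ohm's law: I = V / Z_total = (-2.711 - j30.98) / (0.005523 + j3.486) = -8.889 + j0.7635 A.
Step 6 — Convert to polar: |I| = 8.922 A, ∠I = 175.1°.

I = 8.922∠175.1° A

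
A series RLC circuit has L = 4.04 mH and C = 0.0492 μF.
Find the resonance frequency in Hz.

Step 1 — Resonance condition Im(Z)=0 gives ω₀ = 1/√(LC).
Step 2 — ω₀ = 1/√(0.00404·4.92e-08) = 7.093e+04 rad/s.
Step 3 — f₀ = ω₀/(2π) = 1.129e+04 Hz.

f₀ = 1.129e+04 Hz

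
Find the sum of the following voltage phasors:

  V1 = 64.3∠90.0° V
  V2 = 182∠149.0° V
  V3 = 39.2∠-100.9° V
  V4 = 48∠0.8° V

Step 1 — Convert each phasor to rectangular form:
  V1 = 64.3·(cos(90.0°) + j·sin(90.0°)) = 0 + j64.3 V
  V2 = 182·(cos(149.0°) + j·sin(149.0°)) = -156 + j93.74 V
  V3 = 39.2·(cos(-100.9°) + j·sin(-100.9°)) = -7.413 - j38.49 V
  V4 = 48·(cos(0.8°) + j·sin(0.8°)) = 48 + j0.6702 V
Step 2 — Sum components: V_total = -115.4 + j120.2 V.
Step 3 — Convert to polar: |V_total| = 166.7 V, ∠V_total = 133.8°.

V_total = 166.7∠133.8° V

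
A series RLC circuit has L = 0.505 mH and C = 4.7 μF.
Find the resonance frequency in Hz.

Step 1 — Resonance condition Im(Z)=0 gives ω₀ = 1/√(LC).
Step 2 — ω₀ = 1/√(0.000505·4.7e-06) = 2.053e+04 rad/s.
Step 3 — f₀ = ω₀/(2π) = 3267 Hz.

f₀ = 3267 Hz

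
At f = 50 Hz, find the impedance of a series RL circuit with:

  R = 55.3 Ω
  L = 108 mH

Step 1 — Angular frequency: ω = 2π·f = 2π·50 = 314.2 rad/s.
Step 2 — Component impedances:
  R: Z = R = 55.3 Ω
  L: Z = jωL = j·314.2·0.108 = 0 + j33.93 Ω
Step 3 — Series combination: Z_total = R + L = 55.3 + j33.93 Ω = 64.88∠31.5° Ω.

Z = 55.3 + j33.93 Ω = 64.88∠31.5° Ω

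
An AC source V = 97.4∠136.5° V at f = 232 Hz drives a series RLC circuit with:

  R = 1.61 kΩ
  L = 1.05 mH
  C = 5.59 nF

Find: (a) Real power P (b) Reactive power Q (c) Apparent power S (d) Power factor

Step 1 — Angular frequency: ω = 2π·f = 2π·232 = 1458 rad/s.
Step 2 — Component impedances:
  R: Z = R = 1610 Ω
  L: Z = jωL = j·1458·0.00105 = 0 + j1.531 Ω
  C: Z = 1/(jωC) = -j/(ω·C) = 0 - j1.227e+05 Ω
Step 3 — Series combination: Z_total = R + L + C = 1610 - j1.227e+05 Ω = 1.227e+05∠-89.2° Ω.
Step 4 — Source phasor: V = 97.4∠136.5° V = -70.65 + j67.05 V.
Step 5 — Current: I = V / Z = -0.0005538 - j0.0005684 A = 0.0007936∠-134.3° A.
Step 6 — Complex power: S = V·I* = 0.001014 - j0.07729 VA.
Step 7 — Real power: P = Re(S) = 0.001014 W.
Step 8 — Reactive power: Q = Im(S) = -0.07729 VAR.
Step 9 — Apparent power: |S| = 0.0773 VA.
Step 10 — Power factor: PF = P/|S| = 0.01312 (leading).

(a) P = 0.001014 W  (b) Q = -0.07729 VAR  (c) S = 0.0773 VA  (d) PF = 0.01312 (leading)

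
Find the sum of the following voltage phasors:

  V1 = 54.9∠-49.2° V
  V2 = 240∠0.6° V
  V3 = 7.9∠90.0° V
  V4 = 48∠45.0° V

Step 1 — Convert each phasor to rectangular form:
  V1 = 54.9·(cos(-49.2°) + j·sin(-49.2°)) = 35.87 - j41.56 V
  V2 = 240·(cos(0.6°) + j·sin(0.6°)) = 240 + j2.513 V
  V3 = 7.9·(cos(90.0°) + j·sin(90.0°)) = 0 + j7.9 V
  V4 = 48·(cos(45.0°) + j·sin(45.0°)) = 33.94 + j33.94 V
Step 2 — Sum components: V_total = 309.8 + j2.795 V.
Step 3 — Convert to polar: |V_total| = 309.8 V, ∠V_total = 0.5°.

V_total = 309.8∠0.5° V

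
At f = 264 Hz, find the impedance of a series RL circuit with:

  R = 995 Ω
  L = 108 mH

Step 1 — Angular frequency: ω = 2π·f = 2π·264 = 1659 rad/s.
Step 2 — Component impedances:
  R: Z = R = 995 Ω
  L: Z = jωL = j·1659·0.108 = 0 + j179.1 Ω
Step 3 — Series combination: Z_total = R + L = 995 + j179.1 Ω = 1011∠10.2° Ω.

Z = 995 + j179.1 Ω = 1011∠10.2° Ω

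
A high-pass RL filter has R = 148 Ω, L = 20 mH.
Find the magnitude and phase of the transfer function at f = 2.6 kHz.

Step 1 — Angular frequency: ω = 2π·2600 = 1.634e+04 rad/s.
Step 2 — Transfer function: H(jω) = jωL/(R + jωL).
Step 3 — Numerator jωL = j·326.7; denominator R + jωL = 148 + j326.7.
Step 4 — H = 0.8297 + j0.3759.
Step 5 — Magnitude: |H| = 0.9109 (-0.8 dB); phase: φ = 24.4°.

|H| = 0.9109 (-0.8 dB), φ = 24.4°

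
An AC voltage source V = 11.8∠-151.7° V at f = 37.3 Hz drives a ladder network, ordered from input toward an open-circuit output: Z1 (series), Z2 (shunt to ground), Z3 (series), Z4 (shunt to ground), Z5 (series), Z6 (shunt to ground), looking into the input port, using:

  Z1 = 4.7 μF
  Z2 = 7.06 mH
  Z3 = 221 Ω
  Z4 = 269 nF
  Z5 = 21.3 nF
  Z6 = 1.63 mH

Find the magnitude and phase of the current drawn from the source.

Step 1 — Angular frequency: ω = 2π·f = 2π·37.3 = 234.4 rad/s.
Step 2 — Component impedances:
  Z1: Z = 1/(jωC) = -j/(ω·C) = 0 - j907.8 Ω
  Z2: Z = jωL = j·234.4·0.00706 = 0 + j1.655 Ω
  Z3: Z = R = 221 Ω
  Z4: Z = 1/(jωC) = -j/(ω·C) = 0 - j1.586e+04 Ω
  Z5: Z = 1/(jωC) = -j/(ω·C) = 0 - j2.003e+05 Ω
  Z6: Z = jωL = j·234.4·0.00163 = 0 + j0.382 Ω
Step 3 — Ladder network (open output): work backward from the far end, alternating series and parallel combinations. Z_in = 2.801e-06 - j906.2 Ω = 906.2∠-90.0° Ω.
Step 4 — Source phasor: V = 11.8∠-151.7° V = -10.39 - j5.594 V.
Step 5 — Ohm's law: I = V / Z_total = (-10.39 - j5.594) / (2.801e-06 - j906.2) = 0.006173 - j0.01147 A.
Step 6 — Convert to polar: |I| = 0.01302 A, ∠I = -61.7°.

I = 0.01302∠-61.7° A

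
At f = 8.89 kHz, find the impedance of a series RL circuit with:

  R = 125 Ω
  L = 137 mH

Step 1 — Angular frequency: ω = 2π·f = 2π·8890 = 5.586e+04 rad/s.
Step 2 — Component impedances:
  R: Z = R = 125 Ω
  L: Z = jωL = j·5.586e+04·0.137 = 0 + j7652 Ω
Step 3 — Series combination: Z_total = R + L = 125 + j7652 Ω = 7654∠89.1° Ω.

Z = 125 + j7652 Ω = 7654∠89.1° Ω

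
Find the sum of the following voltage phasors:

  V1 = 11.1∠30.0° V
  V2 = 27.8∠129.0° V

Step 1 — Convert each phasor to rectangular form:
  V1 = 11.1·(cos(30.0°) + j·sin(30.0°)) = 9.613 + j5.55 V
  V2 = 27.8·(cos(129.0°) + j·sin(129.0°)) = -17.5 + j21.6 V
Step 2 — Sum components: V_total = -7.882 + j27.15 V.
Step 3 — Convert to polar: |V_total| = 28.28 V, ∠V_total = 106.2°.

V_total = 28.28∠106.2° V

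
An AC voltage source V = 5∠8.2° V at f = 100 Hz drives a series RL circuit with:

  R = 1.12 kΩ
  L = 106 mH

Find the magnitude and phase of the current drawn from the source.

Step 1 — Angular frequency: ω = 2π·f = 2π·100 = 628.3 rad/s.
Step 2 — Component impedances:
  R: Z = R = 1120 Ω
  L: Z = jωL = j·628.3·0.106 = 0 + j66.6 Ω
Step 3 — Series combination: Z_total = R + L = 1120 + j66.6 Ω = 1122∠3.4° Ω.
Step 4 — Source phasor: V = 5∠8.2° V = 4.949 + j0.7131 V.
Step 5 — Ohm's law: I = V / Z_total = (4.949 + j0.7131) / (1120 + j66.6) = 0.004441 + j0.0003727 A.
Step 6 — Convert to polar: |I| = 0.004456 A, ∠I = 4.8°.

I = 0.004456∠4.8° A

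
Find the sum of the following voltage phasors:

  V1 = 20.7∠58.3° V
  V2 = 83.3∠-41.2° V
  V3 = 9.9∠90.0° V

Step 1 — Convert each phasor to rectangular form:
  V1 = 20.7·(cos(58.3°) + j·sin(58.3°)) = 10.88 + j17.61 V
  V2 = 83.3·(cos(-41.2°) + j·sin(-41.2°)) = 62.68 - j54.87 V
  V3 = 9.9·(cos(90.0°) + j·sin(90.0°)) = 0 + j9.9 V
Step 2 — Sum components: V_total = 73.55 - j27.36 V.
Step 3 — Convert to polar: |V_total| = 78.48 V, ∠V_total = -20.4°.

V_total = 78.48∠-20.4° V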